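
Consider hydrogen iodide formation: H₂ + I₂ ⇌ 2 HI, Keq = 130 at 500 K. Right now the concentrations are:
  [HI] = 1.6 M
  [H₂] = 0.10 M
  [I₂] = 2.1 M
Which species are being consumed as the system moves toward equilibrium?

H₂, I₂ (reactants)

Q = [HI]² / ([H₂]·[I₂]) = (1.6)² / ((0.10)·(2.1)) = 12
Q = 12 < Keq = 130: net forward reaction.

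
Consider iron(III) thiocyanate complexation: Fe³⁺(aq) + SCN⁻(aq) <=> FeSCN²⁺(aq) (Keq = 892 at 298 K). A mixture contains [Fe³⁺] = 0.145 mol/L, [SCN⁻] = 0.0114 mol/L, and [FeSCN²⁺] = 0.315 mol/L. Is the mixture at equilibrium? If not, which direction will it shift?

no; Q < K, reaction proceeds forward

Q = [FeSCN²⁺] / ([Fe³⁺]·[SCN⁻]) = (0.315) / ((0.145)·(0.0114)) = 191
Q = 191 < Keq = 892: net forward reaction.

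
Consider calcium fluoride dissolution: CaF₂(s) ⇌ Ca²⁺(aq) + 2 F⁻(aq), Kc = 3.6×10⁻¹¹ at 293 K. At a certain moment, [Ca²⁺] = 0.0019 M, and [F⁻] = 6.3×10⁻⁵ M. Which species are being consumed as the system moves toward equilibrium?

CaF₂ (reactants)

(CaF₂ is a pure solid — omitted from Qc.)
Qc = [Ca²⁺]·[F⁻]² = (0.0019)·(6.3×10⁻⁵)² = 7.5×10⁻¹²
Qc = 7.5×10⁻¹² < Kc = 3.6×10⁻¹¹: net forward reaction.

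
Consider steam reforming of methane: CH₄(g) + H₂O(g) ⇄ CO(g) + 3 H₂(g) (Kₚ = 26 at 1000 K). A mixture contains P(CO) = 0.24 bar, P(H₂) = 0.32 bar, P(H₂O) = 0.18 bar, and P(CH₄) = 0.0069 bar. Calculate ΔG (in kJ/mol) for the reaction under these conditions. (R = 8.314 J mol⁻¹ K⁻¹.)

ΔG = -11.7 kJ/mol

Qₚ = P(CO)·P(H₂)³ / (P(CH₄)·P(H₂O)) = (0.24)·(0.32)³ / ((0.0069)·(0.18)) = 6.33
ΔG = RT ln(Qₚ/Kₚ) = (8.314 J mol⁻¹ K⁻¹)(1000 K) × ln(6.33/26)
   = (8.314 kJ/mol)(-1.413) = -11.7 kJ/mol
ΔG < 0, so the forward reaction is spontaneous (proceeds forward).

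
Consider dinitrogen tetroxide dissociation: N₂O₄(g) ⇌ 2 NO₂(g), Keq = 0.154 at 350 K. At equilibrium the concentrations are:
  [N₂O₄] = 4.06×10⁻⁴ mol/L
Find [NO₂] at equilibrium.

At equilibrium, Keq = [NO₂]² / [N₂O₄] = 0.154.
([NO₂])² / (4.06×10⁻⁴) = 0.154
[NO₂]² = 6.25×10⁻⁵ ⇒ [NO₂] = 0.00791 mol/L

[NO₂] = 0.00791 mol/L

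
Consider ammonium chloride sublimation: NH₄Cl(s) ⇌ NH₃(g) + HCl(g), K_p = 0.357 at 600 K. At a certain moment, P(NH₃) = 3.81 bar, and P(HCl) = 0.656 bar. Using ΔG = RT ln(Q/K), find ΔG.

ΔG = 9.71 kJ/mol

(NH₄Cl is a pure solid — omitted from Q_p.)
Q_p = P(NH₃)·P(HCl) = (3.81)·(0.656) = 2.50
ΔG = RT ln(Q_p/K_p) = (8.314 J mol⁻¹ K⁻¹)(600 K) × ln(2.50/0.357)
   = (4.988 kJ/mol)(1.946) = 9.71 kJ/mol
ΔG > 0, so the forward reaction is non-spontaneous (proceeds in reverse).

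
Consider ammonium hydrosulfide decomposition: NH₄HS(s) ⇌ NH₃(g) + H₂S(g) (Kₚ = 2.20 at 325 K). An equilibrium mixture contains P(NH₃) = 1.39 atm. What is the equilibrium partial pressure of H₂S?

P(H₂S) = 1.58 atm

(NH₄HS is a pure solid — omitted from Kₚ.)
At equilibrium, Kₚ = P(NH₃)·P(H₂S) = 2.20.
(1.39)·(P(H₂S)) = 2.20
P(H₂S) = 1.58 atm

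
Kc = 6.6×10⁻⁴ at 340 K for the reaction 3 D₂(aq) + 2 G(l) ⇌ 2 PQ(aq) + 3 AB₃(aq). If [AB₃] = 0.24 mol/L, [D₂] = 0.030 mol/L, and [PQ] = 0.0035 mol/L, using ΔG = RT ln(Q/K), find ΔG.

(G is a pure liquid — omitted from Qc.)
Qc = [PQ]²·[AB₃]³ / [D₂]³ = (0.0035)²·(0.24)³ / (0.030)³ = 0.00627
ΔG = RT ln(Qc/Kc) = (8.314 J mol⁻¹ K⁻¹)(340 K) × ln(0.00627/6.6×10⁻⁴)
   = (2.827 kJ/mol)(2.251) = 6.36 kJ/mol
ΔG > 0, so the forward reaction is non-spontaneous (proceeds in reverse).

ΔG = 6.36 kJ/mol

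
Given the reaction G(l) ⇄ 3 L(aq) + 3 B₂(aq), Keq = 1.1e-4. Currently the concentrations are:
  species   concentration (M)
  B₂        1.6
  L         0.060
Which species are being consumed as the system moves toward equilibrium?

L, B₂ (products)

(G is a pure liquid — omitted from Q.)
Q = [L]³·[B₂]³ = (0.060)³·(1.6)³ = 8.8e-4
Q = 8.8e-4 > Keq = 1.1e-4: net reverse reaction.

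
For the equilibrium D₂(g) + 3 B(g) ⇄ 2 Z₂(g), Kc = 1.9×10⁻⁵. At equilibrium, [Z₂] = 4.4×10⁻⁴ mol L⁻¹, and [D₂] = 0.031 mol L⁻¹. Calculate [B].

At equilibrium, Kc = [Z₂]² / ([D₂]·[B]³) = 1.9×10⁻⁵.
(4.4×10⁻⁴)² / ((0.031)·([B])³) = 1.9×10⁻⁵
[B]³ = 0.329 ⇒ [B] = 0.69 mol L⁻¹

[B] = 0.69 mol L⁻¹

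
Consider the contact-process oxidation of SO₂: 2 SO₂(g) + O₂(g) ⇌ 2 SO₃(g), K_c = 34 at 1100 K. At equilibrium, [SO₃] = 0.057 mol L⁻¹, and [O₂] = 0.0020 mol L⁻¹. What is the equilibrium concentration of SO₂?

At equilibrium, K_c = [SO₃]² / ([SO₂]²·[O₂]) = 34.
(0.057)² / (([SO₂])²·(0.0020)) = 34
[SO₂]² = 0.0478 ⇒ [SO₂] = 0.22 mol L⁻¹

[SO₂] = 0.22 mol L⁻¹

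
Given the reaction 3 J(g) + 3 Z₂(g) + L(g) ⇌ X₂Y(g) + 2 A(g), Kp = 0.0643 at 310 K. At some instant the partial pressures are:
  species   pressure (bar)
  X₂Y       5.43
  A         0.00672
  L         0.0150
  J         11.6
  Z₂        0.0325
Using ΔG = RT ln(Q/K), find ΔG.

Qp = P(X₂Y)·P(A)² / (P(J)³·P(Z₂)³·P(L)) = (5.43)·(0.00672)² / ((11.6)³·(0.0325)³·(0.0150)) = 0.305
ΔG = RT ln(Qp/Kp) = (8.314 J mol⁻¹ K⁻¹)(310 K) × ln(0.305/0.0643)
   = (2.577 kJ/mol)(1.557) = 4.01 kJ/mol
ΔG > 0, so the forward reaction is non-spontaneous (proceeds in reverse).

ΔG = 4.01 kJ/mol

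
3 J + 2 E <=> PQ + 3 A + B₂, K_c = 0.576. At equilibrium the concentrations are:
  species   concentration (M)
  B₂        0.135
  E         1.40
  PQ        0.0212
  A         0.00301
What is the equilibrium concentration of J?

[J] = 4.10e-4 M

At equilibrium, K_c = [PQ]·[A]³·[B₂] / ([J]³·[E]²) = 0.576.
(0.0212)·(0.00301)³·(0.135) / (([J])³·(1.40)²) = 0.576
[J]³ = 6.91e-11 ⇒ [J] = 4.10e-4 M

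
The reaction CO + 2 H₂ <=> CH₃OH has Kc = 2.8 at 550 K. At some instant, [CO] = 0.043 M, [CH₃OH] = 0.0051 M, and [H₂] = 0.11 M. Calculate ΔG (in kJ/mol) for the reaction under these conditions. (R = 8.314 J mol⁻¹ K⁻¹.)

Qc = [CH₃OH] / ([CO]·[H₂]²) = (0.0051) / ((0.043)·(0.11)²) = 9.80
ΔG = RT ln(Qc/Kc) = (8.314 J mol⁻¹ K⁻¹)(550 K) × ln(9.80/2.8)
   = (4.573 kJ/mol)(1.253) = 5.73 kJ/mol
ΔG > 0, so the forward reaction is non-spontaneous (proceeds in reverse).

ΔG = 5.73 kJ/mol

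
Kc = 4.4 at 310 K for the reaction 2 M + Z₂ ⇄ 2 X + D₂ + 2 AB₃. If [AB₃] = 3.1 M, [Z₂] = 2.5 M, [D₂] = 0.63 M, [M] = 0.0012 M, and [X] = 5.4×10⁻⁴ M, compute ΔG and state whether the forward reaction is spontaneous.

ΔG = -5.66 kJ/mol; the forward reaction is spontaneous

Qc = [X]²·[D₂]·[AB₃]² / ([M]²·[Z₂]) = (5.4×10⁻⁴)²·(0.63)·(3.1)² / ((0.0012)²·(2.5)) = 0.490
ΔG = RT ln(Qc/Kc) = (8.314 J mol⁻¹ K⁻¹)(310 K) × ln(0.490/4.4)
   = (2.577 kJ/mol)(-2.195) = -5.66 kJ/mol
ΔG < 0, so the forward reaction is spontaneous (proceeds forward).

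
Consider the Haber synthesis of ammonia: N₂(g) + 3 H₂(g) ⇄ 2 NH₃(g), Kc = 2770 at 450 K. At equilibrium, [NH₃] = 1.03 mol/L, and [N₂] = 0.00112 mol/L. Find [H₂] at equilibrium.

[H₂] = 0.699 mol/L

At equilibrium, Kc = [NH₃]² / ([N₂]·[H₂]³) = 2770.
(1.03)² / ((0.00112)·([H₂])³) = 2770
[H₂]³ = 0.342 ⇒ [H₂] = 0.699 mol/L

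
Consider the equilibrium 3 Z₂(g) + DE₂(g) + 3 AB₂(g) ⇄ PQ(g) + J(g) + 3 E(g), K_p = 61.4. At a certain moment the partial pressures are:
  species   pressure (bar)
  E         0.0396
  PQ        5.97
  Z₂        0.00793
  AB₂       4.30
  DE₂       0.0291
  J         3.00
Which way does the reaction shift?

Q_p = P(PQ)·P(J)·P(E)³ / (P(Z₂)³·P(DE₂)·P(AB₂)³) = (5.97)·(3.00)·(0.0396)³ / ((0.00793)³·(0.0291)·(4.30)³) = 964
Q_p = 964 > K_p = 61.4, so the reverse reaction proceeds.

to the left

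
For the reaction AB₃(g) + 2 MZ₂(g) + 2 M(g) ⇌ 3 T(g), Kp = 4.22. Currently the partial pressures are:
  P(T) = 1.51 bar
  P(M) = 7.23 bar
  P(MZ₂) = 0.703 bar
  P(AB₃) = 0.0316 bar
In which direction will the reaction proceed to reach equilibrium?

Qp = P(T)³ / (P(AB₃)·P(MZ₂)²·P(M)²) = (1.51)³ / ((0.0316)·(0.703)²·(7.23)²) = 4.22
Qp = 4.22 = Kp, so the system is already at equilibrium.

at equilibrium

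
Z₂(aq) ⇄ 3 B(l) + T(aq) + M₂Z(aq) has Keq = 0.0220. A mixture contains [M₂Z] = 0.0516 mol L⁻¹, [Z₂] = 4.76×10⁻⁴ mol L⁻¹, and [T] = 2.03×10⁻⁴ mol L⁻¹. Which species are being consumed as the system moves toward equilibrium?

none (at equilibrium)

(B is a pure liquid — omitted from Q.)
Q = [T]·[M₂Z] / [Z₂] = (2.03×10⁻⁴)·(0.0516) / (4.76×10⁻⁴) = 0.0220
Q = 0.0220 = Keq; the system is at equilibrium.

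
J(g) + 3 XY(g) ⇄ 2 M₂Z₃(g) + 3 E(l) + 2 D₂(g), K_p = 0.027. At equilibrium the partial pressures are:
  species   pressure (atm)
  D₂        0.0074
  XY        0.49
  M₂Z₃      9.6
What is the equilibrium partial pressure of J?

P(J) = 1.6 atm

(E is a pure liquid — omitted from K_p.)
At equilibrium, K_p = P(M₂Z₃)²·P(D₂)² / (P(J)·P(XY)³) = 0.027.
(9.6)²·(0.0074)² / ((P(J))·(0.49)³) = 0.027
P(J) = 1.59 = 1.6 atm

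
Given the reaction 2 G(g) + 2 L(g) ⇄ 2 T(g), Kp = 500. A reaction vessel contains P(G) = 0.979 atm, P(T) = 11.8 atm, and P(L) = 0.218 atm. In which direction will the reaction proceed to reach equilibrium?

in the reverse direction

Qp = P(T)² / (P(G)²·P(L)²) = (11.8)² / ((0.979)²·(0.218)²) = 3060
Qp = 3060 > Kp = 500, so the reverse reaction proceeds.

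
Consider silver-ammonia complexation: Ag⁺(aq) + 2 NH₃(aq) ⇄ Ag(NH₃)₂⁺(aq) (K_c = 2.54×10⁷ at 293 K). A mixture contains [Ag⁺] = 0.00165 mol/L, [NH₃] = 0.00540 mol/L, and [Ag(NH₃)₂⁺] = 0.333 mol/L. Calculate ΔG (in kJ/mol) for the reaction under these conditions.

ΔG = -3.17 kJ/mol

Q_c = [Ag(NH₃)₂⁺] / ([Ag⁺]·[NH₃]²) = (0.333) / ((0.00165)·(0.00540)²) = 6.92×10⁶
ΔG = RT ln(Q_c/K_c) = (8.314 J mol⁻¹ K⁻¹)(293 K) × ln(6.92×10⁶/2.54×10⁷)
   = (2.436 kJ/mol)(-1.300) = -3.17 kJ/mol
ΔG < 0, so the forward reaction is spontaneous (proceeds forward).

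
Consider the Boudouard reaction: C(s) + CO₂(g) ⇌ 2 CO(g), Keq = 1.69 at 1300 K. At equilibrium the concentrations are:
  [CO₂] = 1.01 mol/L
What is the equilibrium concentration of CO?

(C is a pure solid — omitted from Keq.)
At equilibrium, Keq = [CO]² / [CO₂] = 1.69.
([CO])² / (1.01) = 1.69
[CO]² = 1.71 ⇒ [CO] = 1.31 mol/L

[CO] = 1.31 mol/L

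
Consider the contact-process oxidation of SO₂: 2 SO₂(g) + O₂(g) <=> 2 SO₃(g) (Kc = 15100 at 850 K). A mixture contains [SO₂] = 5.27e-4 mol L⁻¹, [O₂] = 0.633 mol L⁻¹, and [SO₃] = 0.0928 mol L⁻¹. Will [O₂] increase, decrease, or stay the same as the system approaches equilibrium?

increase

Qc = [SO₃]² / ([SO₂]²·[O₂]) = (0.0928)² / ((5.27e-4)²·(0.633)) = 49000
Qc = 49000 > Kc = 15100: net reverse reaction.
O₂ is a reactant, so it increases.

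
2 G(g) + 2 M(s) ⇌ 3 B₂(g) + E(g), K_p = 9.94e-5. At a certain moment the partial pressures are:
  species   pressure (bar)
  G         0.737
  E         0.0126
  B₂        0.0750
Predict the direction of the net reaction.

forward (toward products)

(M is a pure solid — omitted from Q_p.)
Q_p = P(B₂)³·P(E) / P(G)² = (0.0750)³·(0.0126) / (0.737)² = 9.79e-6
Q_p = 9.79e-6 < K_p = 9.94e-5, so the forward reaction proceeds.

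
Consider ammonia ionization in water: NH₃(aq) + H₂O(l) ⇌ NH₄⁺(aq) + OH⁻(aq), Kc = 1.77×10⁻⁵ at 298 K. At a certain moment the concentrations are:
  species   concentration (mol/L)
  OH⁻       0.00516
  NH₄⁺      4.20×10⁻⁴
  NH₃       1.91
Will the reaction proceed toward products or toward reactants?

(H₂O is a pure liquid — omitted from Qc.)
Qc = [NH₄⁺]·[OH⁻] / [NH₃] = (4.20×10⁻⁴)·(0.00516) / (1.91) = 1.13×10⁻⁶
Qc = 1.13×10⁻⁶ < Kc = 1.77×10⁻⁵, so the forward reaction proceeds.

to the right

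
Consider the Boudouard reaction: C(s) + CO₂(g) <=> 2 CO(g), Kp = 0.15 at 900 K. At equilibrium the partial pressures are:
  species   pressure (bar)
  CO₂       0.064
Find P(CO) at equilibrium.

P(CO) = 0.098 bar

(C is a pure solid — omitted from Kp.)
At equilibrium, Kp = P(CO)² / P(CO₂) = 0.15.
(P(CO))² / (0.064) = 0.15
P(CO)² = 0.00960 ⇒ P(CO) = 0.098 bar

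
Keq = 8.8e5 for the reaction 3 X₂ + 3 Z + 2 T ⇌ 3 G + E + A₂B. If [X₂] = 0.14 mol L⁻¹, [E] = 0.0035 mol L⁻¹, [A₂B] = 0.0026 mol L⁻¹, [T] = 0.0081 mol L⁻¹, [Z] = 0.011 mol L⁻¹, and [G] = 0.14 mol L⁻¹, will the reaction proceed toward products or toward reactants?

toward products

Q = [G]³·[E]·[A₂B] / ([X₂]³·[Z]³·[T]²) = (0.14)³·(0.0035)·(0.0026) / ((0.14)³·(0.011)³·(0.0081)²) = 1.0e5
Q = 1.0e5 < Keq = 8.8e5, so the forward reaction proceeds.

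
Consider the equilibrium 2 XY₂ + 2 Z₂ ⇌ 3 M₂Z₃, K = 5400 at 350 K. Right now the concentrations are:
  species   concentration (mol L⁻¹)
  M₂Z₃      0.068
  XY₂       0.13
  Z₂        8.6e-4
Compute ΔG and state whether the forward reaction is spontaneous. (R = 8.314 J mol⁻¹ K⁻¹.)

ΔG = 4.48 kJ/mol; the forward reaction is non-spontaneous

Q = [M₂Z₃]³ / ([XY₂]²·[Z₂]²) = (0.068)³ / ((0.13)²·(8.6e-4)²) = 25200
ΔG = RT ln(Q/K) = (8.314 J mol⁻¹ K⁻¹)(350 K) × ln(25200/5400)
   = (2.910 kJ/mol)(1.540) = 4.48 kJ/mol
ΔG > 0, so the forward reaction is non-spontaneous (proceeds in reverse).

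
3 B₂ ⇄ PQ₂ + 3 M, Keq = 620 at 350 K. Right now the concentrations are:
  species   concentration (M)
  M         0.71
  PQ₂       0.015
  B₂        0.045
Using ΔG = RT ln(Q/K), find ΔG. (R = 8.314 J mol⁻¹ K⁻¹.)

ΔG = -6.85 kJ/mol

Q = [PQ₂]·[M]³ / [B₂]³ = (0.015)·(0.71)³ / (0.045)³ = 58.9
ΔG = RT ln(Q/Keq) = (8.314 J mol⁻¹ K⁻¹)(350 K) × ln(58.9/620)
   = (2.910 kJ/mol)(-2.354) = -6.85 kJ/mol
ΔG < 0, so the forward reaction is spontaneous (proceeds forward).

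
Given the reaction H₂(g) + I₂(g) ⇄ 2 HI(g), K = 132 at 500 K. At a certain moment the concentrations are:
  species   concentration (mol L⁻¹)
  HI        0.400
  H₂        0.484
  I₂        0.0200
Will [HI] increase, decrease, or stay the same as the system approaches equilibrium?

increase

Q = [HI]² / ([H₂]·[I₂]) = (0.400)² / ((0.484)·(0.0200)) = 16.5
Q = 16.5 < K = 132: net forward reaction.
HI is a product, so it increases.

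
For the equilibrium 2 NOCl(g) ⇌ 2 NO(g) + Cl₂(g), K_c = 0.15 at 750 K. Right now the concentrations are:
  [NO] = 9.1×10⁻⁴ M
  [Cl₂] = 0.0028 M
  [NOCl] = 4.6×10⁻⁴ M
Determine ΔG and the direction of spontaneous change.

Q_c = [NO]²·[Cl₂] / [NOCl]² = (9.1×10⁻⁴)²·(0.0028) / (4.6×10⁻⁴)² = 0.0110
ΔG = RT ln(Q_c/K_c) = (8.314 J mol⁻¹ K⁻¹)(750 K) × ln(0.0110/0.15)
   = (6.236 kJ/mol)(-2.613) = -16.3 kJ/mol
ΔG < 0, so the forward reaction is spontaneous (proceeds forward).

ΔG = -16.3 kJ/mol; the forward reaction is spontaneous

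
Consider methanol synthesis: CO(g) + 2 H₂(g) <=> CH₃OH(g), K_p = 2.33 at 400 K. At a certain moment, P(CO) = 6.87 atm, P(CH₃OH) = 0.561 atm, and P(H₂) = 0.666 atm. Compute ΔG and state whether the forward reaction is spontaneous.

Q_p = P(CH₃OH) / (P(CO)·P(H₂)²) = (0.561) / ((6.87)·(0.666)²) = 0.184
ΔG = RT ln(Q_p/K_p) = (8.314 J mol⁻¹ K⁻¹)(400 K) × ln(0.184/2.33)
   = (3.326 kJ/mol)(-2.539) = -8.44 kJ/mol
ΔG < 0, so the forward reaction is spontaneous (proceeds forward).

ΔG = -8.44 kJ/mol; the forward reaction is spontaneous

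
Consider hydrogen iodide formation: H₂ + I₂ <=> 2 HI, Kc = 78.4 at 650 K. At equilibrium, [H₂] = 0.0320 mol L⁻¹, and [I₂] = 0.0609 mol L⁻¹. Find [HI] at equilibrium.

[HI] = 0.391 mol L⁻¹

At equilibrium, Kc = [HI]² / ([H₂]·[I₂]) = 78.4.
([HI])² / ((0.0320)·(0.0609)) = 78.4
[HI]² = 0.153 ⇒ [HI] = 0.391 mol L⁻¹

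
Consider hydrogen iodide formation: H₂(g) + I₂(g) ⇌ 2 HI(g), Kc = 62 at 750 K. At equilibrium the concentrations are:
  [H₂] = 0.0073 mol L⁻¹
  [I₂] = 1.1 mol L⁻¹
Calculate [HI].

[HI] = 0.71 mol L⁻¹

At equilibrium, Kc = [HI]² / ([H₂]·[I₂]) = 62.
([HI])² / ((0.0073)·(1.1)) = 62
[HI]² = 0.498 ⇒ [HI] = 0.71 mol L⁻¹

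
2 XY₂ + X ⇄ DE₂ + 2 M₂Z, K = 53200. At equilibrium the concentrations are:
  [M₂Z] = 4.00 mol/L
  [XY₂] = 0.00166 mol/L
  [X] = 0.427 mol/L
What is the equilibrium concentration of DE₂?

At equilibrium, K = [DE₂]·[M₂Z]² / ([XY₂]²·[X]) = 53200.
([DE₂])·(4.00)² / ((0.00166)²·(0.427)) = 53200
[DE₂] = 0.00391 mol/L

[DE₂] = 0.00391 mol/L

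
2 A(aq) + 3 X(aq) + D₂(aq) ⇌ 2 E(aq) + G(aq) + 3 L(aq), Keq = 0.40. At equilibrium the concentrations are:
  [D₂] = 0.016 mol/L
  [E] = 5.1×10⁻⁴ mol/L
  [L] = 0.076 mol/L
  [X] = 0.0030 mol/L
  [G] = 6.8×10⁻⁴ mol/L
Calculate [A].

[A] = 0.021 mol/L

At equilibrium, Keq = [E]²·[G]·[L]³ / ([A]²·[X]³·[D₂]) = 0.40.
(5.1×10⁻⁴)²·(6.8×10⁻⁴)·(0.076)³ / (([A])²·(0.0030)³·(0.016)) = 0.40
[A]² = 4.49×10⁻⁴ ⇒ [A] = 0.021 mol/L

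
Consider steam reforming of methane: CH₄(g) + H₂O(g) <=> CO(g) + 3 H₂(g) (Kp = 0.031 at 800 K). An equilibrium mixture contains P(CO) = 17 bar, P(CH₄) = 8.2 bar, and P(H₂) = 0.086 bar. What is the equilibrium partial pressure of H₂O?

At equilibrium, Kp = P(CO)·P(H₂)³ / (P(CH₄)·P(H₂O)) = 0.031.
(17)·(0.086)³ / ((8.2)·(P(H₂O))) = 0.031
P(H₂O) = 0.0425 = 0.043 bar

P(H₂O) = 0.043 bar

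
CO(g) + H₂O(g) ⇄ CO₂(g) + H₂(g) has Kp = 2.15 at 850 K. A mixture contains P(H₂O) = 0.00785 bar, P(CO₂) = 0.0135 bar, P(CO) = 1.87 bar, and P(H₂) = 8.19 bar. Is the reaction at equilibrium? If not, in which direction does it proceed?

in the reverse direction

Qp = P(CO₂)·P(H₂) / (P(CO)·P(H₂O)) = (0.0135)·(8.19) / ((1.87)·(0.00785)) = 7.53
Qp = 7.53 > Kp = 2.15, so the reverse reaction proceeds.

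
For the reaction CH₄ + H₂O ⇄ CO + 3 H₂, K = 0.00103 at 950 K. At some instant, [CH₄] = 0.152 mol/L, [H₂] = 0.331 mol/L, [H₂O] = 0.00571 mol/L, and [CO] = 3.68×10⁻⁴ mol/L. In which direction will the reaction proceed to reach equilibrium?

Q = [CO]·[H₂]³ / ([CH₄]·[H₂O]) = (3.68×10⁻⁴)·(0.331)³ / ((0.152)·(0.00571)) = 0.0154
Q = 0.0154 > K = 0.00103, so the reverse reaction proceeds.

to the left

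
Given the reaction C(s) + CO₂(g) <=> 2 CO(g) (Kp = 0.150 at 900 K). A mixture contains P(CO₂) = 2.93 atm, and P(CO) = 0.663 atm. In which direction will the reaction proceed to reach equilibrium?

(C is a pure solid — omitted from Qp.)
Qp = P(CO)² / P(CO₂) = (0.663)² / (2.93) = 0.150
Qp = 0.150 = Kp, so the system is already at equilibrium.

at equilibrium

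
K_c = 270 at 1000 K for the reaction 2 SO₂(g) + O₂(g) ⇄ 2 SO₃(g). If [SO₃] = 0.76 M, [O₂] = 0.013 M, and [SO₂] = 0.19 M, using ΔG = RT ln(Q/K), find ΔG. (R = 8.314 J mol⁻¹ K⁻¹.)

ΔG = 12.6 kJ/mol

Q_c = [SO₃]² / ([SO₂]²·[O₂]) = (0.76)² / ((0.19)²·(0.013)) = 1230
ΔG = RT ln(Q_c/K_c) = (8.314 J mol⁻¹ K⁻¹)(1000 K) × ln(1230/270)
   = (8.314 kJ/mol)(1.516) = 12.6 kJ/mol
ΔG > 0, so the forward reaction is non-spontaneous (proceeds in reverse).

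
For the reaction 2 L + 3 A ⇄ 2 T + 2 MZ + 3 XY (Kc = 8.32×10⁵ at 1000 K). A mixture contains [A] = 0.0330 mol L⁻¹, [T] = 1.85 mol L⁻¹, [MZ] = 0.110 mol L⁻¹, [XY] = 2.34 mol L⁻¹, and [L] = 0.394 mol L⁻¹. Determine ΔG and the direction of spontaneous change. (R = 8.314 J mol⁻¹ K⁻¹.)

ΔG = -18.0 kJ/mol; the forward reaction is spontaneous

Qc = [T]²·[MZ]²·[XY]³ / ([L]²·[A]³) = (1.85)²·(0.110)²·(2.34)³ / ((0.394)²·(0.0330)³) = 95100
ΔG = RT ln(Qc/Kc) = (8.314 J mol⁻¹ K⁻¹)(1000 K) × ln(95100/8.32×10⁵)
   = (8.314 kJ/mol)(-2.169) = -18.0 kJ/mol
ΔG < 0, so the forward reaction is spontaneous (proceeds forward).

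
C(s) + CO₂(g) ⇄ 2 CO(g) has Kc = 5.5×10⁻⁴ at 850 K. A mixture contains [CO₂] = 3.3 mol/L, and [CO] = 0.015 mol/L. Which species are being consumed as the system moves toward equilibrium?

(C is a pure solid — omitted from Qc.)
Qc = [CO]² / [CO₂] = (0.015)² / (3.3) = 6.8×10⁻⁵
Qc = 6.8×10⁻⁵ < Kc = 5.5×10⁻⁴: net forward reaction.

C, CO₂ (reactants)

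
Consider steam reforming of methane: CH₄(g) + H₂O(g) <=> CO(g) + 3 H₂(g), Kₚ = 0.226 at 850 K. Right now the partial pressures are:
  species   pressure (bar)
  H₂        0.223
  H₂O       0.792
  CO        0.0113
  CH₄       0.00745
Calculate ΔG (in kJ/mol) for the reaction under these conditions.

Qₚ = P(CO)·P(H₂)³ / (P(CH₄)·P(H₂O)) = (0.0113)·(0.223)³ / ((0.00745)·(0.792)) = 0.0212
ΔG = RT ln(Qₚ/Kₚ) = (8.314 J mol⁻¹ K⁻¹)(850 K) × ln(0.0212/0.226)
   = (7.067 kJ/mol)(-2.367) = -16.7 kJ/mol
ΔG < 0, so the forward reaction is spontaneous (proceeds forward).

ΔG = -16.7 kJ/mol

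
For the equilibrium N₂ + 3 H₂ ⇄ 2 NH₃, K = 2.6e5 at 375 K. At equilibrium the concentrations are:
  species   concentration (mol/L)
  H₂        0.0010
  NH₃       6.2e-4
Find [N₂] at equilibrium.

At equilibrium, K = [NH₃]² / ([N₂]·[H₂]³) = 2.6e5.
(6.2e-4)² / (([N₂])·(0.0010)³) = 2.6e5
[N₂] = 0.00148 = 0.0015 mol/L

[N₂] = 0.0015 mol/L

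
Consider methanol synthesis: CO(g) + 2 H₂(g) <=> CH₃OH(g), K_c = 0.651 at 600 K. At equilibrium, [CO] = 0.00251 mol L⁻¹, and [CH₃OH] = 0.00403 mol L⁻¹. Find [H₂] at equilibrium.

[H₂] = 1.57 mol L⁻¹

At equilibrium, K_c = [CH₃OH] / ([CO]·[H₂]²) = 0.651.
(0.00403) / ((0.00251)·([H₂])²) = 0.651
[H₂]² = 2.47 ⇒ [H₂] = 1.57 mol L⁻¹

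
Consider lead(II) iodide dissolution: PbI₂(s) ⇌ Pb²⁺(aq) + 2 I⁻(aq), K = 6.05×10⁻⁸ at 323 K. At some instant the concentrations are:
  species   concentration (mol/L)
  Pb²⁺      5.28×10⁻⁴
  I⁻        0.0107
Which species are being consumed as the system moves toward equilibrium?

none (at equilibrium)

(PbI₂ is a pure solid — omitted from Q.)
Q = [Pb²⁺]·[I⁻]² = (5.28×10⁻⁴)·(0.0107)² = 6.05×10⁻⁸
Q = 6.05×10⁻⁸ = K; the system is at equilibrium.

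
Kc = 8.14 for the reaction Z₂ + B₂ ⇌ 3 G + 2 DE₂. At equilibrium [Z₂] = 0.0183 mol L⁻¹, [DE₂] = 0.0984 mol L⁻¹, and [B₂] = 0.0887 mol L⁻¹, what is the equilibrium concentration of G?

At equilibrium, Kc = [G]³·[DE₂]² / ([Z₂]·[B₂]) = 8.14.
([G])³·(0.0984)² / ((0.0183)·(0.0887)) = 8.14
[G]³ = 1.36 ⇒ [G] = 1.11 mol L⁻¹

[G] = 1.11 mol L⁻¹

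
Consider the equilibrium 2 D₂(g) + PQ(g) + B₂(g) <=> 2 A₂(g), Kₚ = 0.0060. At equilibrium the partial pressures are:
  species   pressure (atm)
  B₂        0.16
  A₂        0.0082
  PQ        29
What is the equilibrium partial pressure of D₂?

P(D₂) = 0.049 atm

At equilibrium, Kₚ = P(A₂)² / (P(D₂)²·P(PQ)·P(B₂)) = 0.0060.
(0.0082)² / ((P(D₂))²·(29)·(0.16)) = 0.0060
P(D₂)² = 0.00242 ⇒ P(D₂) = 0.049 atm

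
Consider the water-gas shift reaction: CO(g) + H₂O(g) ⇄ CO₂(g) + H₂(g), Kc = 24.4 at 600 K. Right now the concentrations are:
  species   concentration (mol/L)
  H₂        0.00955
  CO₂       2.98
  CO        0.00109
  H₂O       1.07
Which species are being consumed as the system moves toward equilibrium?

Qc = [CO₂]·[H₂] / ([CO]·[H₂O]) = (2.98)·(0.00955) / ((0.00109)·(1.07)) = 24.4
Qc = 24.4 = Kc; the system is at equilibrium.

none (at equilibrium)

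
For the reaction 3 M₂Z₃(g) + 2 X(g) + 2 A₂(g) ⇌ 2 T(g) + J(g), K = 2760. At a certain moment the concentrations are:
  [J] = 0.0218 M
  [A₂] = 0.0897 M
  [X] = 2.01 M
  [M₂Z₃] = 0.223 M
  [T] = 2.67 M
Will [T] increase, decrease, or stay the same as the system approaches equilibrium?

increase

Q = [T]²·[J] / ([M₂Z₃]³·[X]²·[A₂]²) = (2.67)²·(0.0218) / ((0.223)³·(2.01)²·(0.0897)²) = 431
Q = 431 < K = 2760: net forward reaction.
T is a product, so it increases.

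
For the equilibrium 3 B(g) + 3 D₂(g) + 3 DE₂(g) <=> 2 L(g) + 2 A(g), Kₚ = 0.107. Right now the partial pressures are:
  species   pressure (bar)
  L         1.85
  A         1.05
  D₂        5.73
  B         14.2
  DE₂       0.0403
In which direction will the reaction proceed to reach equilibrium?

neither direction; the system is at equilibrium

Qₚ = P(L)²·P(A)² / (P(B)³·P(D₂)³·P(DE₂)³) = (1.85)²·(1.05)² / ((14.2)³·(5.73)³·(0.0403)³) = 0.107
Qₚ = 0.107 = Kₚ, so the system is already at equilibrium.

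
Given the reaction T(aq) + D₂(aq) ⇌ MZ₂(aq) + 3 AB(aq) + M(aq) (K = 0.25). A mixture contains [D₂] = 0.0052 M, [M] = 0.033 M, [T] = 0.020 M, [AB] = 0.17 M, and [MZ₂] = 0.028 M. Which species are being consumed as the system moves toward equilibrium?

Q = [MZ₂]·[AB]³·[M] / ([T]·[D₂]) = (0.028)·(0.17)³·(0.033) / ((0.020)·(0.0052)) = 0.044
Q = 0.044 < K = 0.25: net forward reaction.

T, D₂ (reactants)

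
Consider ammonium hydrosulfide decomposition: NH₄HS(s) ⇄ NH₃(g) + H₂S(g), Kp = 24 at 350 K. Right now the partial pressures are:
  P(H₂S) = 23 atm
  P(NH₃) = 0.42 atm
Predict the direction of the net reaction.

in the forward direction

(NH₄HS is a pure solid — omitted from Qp.)
Qp = P(NH₃)·P(H₂S) = (0.42)·(23) = 9.7
Qp = 9.7 < Kp = 24, so the forward reaction proceeds.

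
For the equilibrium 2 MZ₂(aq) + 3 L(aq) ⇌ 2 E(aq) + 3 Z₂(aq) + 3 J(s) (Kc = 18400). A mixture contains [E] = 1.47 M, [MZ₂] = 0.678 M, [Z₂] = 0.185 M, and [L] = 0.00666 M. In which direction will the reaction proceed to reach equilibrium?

toward reactants

(J is a pure solid — omitted from Qc.)
Qc = [E]²·[Z₂]³ / ([MZ₂]²·[L]³) = (1.47)²·(0.185)³ / ((0.678)²·(0.00666)³) = 1.01×10⁵
Qc = 1.01×10⁵ > Kc = 18400, so the reverse reaction proceeds.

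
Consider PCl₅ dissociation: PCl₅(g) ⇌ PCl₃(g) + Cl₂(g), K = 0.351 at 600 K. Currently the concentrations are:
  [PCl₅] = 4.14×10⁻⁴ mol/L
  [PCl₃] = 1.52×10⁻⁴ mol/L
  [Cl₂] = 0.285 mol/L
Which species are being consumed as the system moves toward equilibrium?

PCl₅ (reactants)

Q = [PCl₃]·[Cl₂] / [PCl₅] = (1.52×10⁻⁴)·(0.285) / (4.14×10⁻⁴) = 0.105
Q = 0.105 < K = 0.351: net forward reaction.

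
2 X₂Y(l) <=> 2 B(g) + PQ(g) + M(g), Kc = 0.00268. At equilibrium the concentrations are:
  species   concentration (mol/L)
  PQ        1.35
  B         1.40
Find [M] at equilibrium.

[M] = 0.00101 mol/L

(X₂Y is a pure liquid — omitted from Kc.)
At equilibrium, Kc = [B]²·[PQ]·[M] = 0.00268.
(1.40)²·(1.35)·([M]) = 0.00268
[M] = 0.00101 mol/L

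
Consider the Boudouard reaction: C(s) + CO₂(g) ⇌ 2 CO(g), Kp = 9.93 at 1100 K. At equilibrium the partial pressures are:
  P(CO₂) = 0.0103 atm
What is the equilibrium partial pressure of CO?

(C is a pure solid — omitted from Kp.)
At equilibrium, Kp = P(CO)² / P(CO₂) = 9.93.
(P(CO))² / (0.0103) = 9.93
P(CO)² = 0.102 ⇒ P(CO) = 0.320 atm

P(CO) = 0.320 atm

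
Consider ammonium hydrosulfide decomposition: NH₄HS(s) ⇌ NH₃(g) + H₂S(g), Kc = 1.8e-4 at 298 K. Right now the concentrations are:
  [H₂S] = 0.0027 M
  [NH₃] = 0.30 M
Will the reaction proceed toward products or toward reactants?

to the left

(NH₄HS is a pure solid — omitted from Qc.)
Qc = [NH₃]·[H₂S] = (0.30)·(0.0027) = 8.1e-4
Qc = 8.1e-4 > Kc = 1.8e-4, so the reverse reaction proceeds.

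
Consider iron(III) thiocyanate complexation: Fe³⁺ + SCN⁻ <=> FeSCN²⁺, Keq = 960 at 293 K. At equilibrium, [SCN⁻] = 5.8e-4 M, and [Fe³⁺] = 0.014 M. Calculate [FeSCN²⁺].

[FeSCN²⁺] = 0.0078 M

At equilibrium, Keq = [FeSCN²⁺] / ([Fe³⁺]·[SCN⁻]) = 960.
([FeSCN²⁺]) / ((0.014)·(5.8e-4)) = 960
[FeSCN²⁺] = 0.00780 = 0.0078 M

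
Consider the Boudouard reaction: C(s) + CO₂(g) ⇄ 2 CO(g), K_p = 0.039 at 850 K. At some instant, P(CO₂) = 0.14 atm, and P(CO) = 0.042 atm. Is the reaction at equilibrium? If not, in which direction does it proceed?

in the forward direction

(C is a pure solid — omitted from Q_p.)
Q_p = P(CO)² / P(CO₂) = (0.042)² / (0.14) = 0.013
Q_p = 0.013 < K_p = 0.039, so the forward reaction proceeds.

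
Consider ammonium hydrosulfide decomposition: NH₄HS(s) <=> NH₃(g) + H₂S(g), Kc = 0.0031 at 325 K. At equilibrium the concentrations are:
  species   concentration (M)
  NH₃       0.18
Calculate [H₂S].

(NH₄HS is a pure solid — omitted from Kc.)
At equilibrium, Kc = [NH₃]·[H₂S] = 0.0031.
(0.18)·([H₂S]) = 0.0031
[H₂S] = 0.0172 = 0.017 M

[H₂S] = 0.017 M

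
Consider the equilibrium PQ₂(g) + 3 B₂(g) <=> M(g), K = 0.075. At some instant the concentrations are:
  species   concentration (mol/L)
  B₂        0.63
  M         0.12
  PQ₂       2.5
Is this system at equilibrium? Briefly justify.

Q = [M] / ([PQ₂]·[B₂]³) = (0.12) / ((2.5)·(0.63)³) = 0.19
Q = 0.19 > K = 0.075: net reverse reaction.

no; Q > K, reaction proceeds in reverse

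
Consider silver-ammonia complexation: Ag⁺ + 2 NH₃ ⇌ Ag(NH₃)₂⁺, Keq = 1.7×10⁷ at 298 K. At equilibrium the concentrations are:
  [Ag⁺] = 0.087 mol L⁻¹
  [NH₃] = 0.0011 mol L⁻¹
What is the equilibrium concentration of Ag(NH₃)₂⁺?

At equilibrium, Keq = [Ag(NH₃)₂⁺] / ([Ag⁺]·[NH₃]²) = 1.7×10⁷.
([Ag(NH₃)₂⁺]) / ((0.087)·(0.0011)²) = 1.7×10⁷
[Ag(NH₃)₂⁺] = 1.79 = 1.8 mol L⁻¹

[Ag(NH₃)₂⁺] = 1.8 mol L⁻¹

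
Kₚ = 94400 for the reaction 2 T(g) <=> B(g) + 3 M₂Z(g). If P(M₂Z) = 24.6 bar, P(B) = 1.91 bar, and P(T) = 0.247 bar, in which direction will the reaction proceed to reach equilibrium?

toward reactants

Qₚ = P(B)·P(M₂Z)³ / P(T)² = (1.91)·(24.6)³ / (0.247)² = 4.66e5
Qₚ = 4.66e5 > Kₚ = 94400, so the reverse reaction proceeds.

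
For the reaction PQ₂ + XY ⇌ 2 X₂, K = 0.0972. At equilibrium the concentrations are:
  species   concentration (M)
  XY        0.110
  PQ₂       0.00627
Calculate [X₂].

[X₂] = 0.00819 M

At equilibrium, K = [X₂]² / ([PQ₂]·[XY]) = 0.0972.
([X₂])² / ((0.00627)·(0.110)) = 0.0972
[X₂]² = 6.70×10⁻⁵ ⇒ [X₂] = 0.00819 M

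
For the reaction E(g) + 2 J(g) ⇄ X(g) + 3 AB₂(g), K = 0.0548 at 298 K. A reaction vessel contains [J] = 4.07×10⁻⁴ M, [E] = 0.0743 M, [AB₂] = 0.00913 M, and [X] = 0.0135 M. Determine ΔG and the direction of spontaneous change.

ΔG = 6.75 kJ/mol; the forward reaction is non-spontaneous

Q = [X]·[AB₂]³ / ([E]·[J]²) = (0.0135)·(0.00913)³ / ((0.0743)·(4.07×10⁻⁴)²) = 0.835
ΔG = RT ln(Q/K) = (8.314 J mol⁻¹ K⁻¹)(298 K) × ln(0.835/0.0548)
   = (2.478 kJ/mol)(2.724) = 6.75 kJ/mol
ΔG > 0, so the forward reaction is non-spontaneous (proceeds in reverse).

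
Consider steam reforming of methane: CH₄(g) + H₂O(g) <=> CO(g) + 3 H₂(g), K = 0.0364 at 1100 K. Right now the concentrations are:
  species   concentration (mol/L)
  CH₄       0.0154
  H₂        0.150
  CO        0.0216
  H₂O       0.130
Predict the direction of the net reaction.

neither direction; the system is at equilibrium

Q = [CO]·[H₂]³ / ([CH₄]·[H₂O]) = (0.0216)·(0.150)³ / ((0.0154)·(0.130)) = 0.0364
Q = 0.0364 = K, so the system is already at equilibrium.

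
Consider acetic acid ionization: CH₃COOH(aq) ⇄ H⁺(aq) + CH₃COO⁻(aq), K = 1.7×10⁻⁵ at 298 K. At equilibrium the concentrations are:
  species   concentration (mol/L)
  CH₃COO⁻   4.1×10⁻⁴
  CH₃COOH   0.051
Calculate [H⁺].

[H⁺] = 0.0021 mol/L

At equilibrium, K = [H⁺]·[CH₃COO⁻] / [CH₃COOH] = 1.7×10⁻⁵.
([H⁺])·(4.1×10⁻⁴) / (0.051) = 1.7×10⁻⁵
[H⁺] = 0.00211 = 0.0021 mol/L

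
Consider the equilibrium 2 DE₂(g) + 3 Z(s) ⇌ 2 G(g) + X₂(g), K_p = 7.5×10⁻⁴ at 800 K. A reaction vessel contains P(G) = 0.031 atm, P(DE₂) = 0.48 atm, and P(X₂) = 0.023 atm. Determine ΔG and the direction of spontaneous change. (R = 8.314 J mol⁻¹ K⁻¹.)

(Z is a pure solid — omitted from Q_p.)
Q_p = P(G)²·P(X₂) / P(DE₂)² = (0.031)²·(0.023) / (0.48)² = 9.59×10⁻⁵
ΔG = RT ln(Q_p/K_p) = (8.314 J mol⁻¹ K⁻¹)(800 K) × ln(9.59×10⁻⁵/7.5×10⁻⁴)
   = (6.651 kJ/mol)(-2.057) = -13.7 kJ/mol
ΔG < 0, so the forward reaction is spontaneous (proceeds forward).

ΔG = -13.7 kJ/mol; the forward reaction is spontaneous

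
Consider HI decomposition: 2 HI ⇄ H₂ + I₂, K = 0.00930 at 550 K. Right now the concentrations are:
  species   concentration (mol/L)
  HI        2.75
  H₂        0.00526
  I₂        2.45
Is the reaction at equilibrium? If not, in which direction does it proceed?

in the forward direction

Q = [H₂]·[I₂] / [HI]² = (0.00526)·(2.45) / (2.75)² = 0.00170
Q = 0.00170 < K = 0.00930, so the forward reaction proceeds.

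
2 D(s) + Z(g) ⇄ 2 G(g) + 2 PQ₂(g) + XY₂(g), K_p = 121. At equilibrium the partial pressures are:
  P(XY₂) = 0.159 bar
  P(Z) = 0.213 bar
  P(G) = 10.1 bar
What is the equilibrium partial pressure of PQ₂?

P(PQ₂) = 1.26 bar

(D is a pure solid — omitted from K_p.)
At equilibrium, K_p = P(G)²·P(PQ₂)²·P(XY₂) / P(Z) = 121.
(10.1)²·(P(PQ₂))²·(0.159) / (0.213) = 121
P(PQ₂)² = 1.59 ⇒ P(PQ₂) = 1.26 bar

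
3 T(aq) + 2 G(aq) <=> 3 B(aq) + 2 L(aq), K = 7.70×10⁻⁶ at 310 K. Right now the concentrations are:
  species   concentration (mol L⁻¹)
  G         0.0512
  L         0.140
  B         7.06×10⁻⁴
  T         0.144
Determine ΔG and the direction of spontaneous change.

Q = [B]³·[L]² / ([T]³·[G]²) = (7.06×10⁻⁴)³·(0.140)² / ((0.144)³·(0.0512)²) = 8.81×10⁻⁷
ΔG = RT ln(Q/K) = (8.314 J mol⁻¹ K⁻¹)(310 K) × ln(8.81×10⁻⁷/7.70×10⁻⁶)
   = (2.577 kJ/mol)(-2.168) = -5.59 kJ/mol
ΔG < 0, so the forward reaction is spontaneous (proceeds forward).

ΔG = -5.59 kJ/mol; the forward reaction is spontaneous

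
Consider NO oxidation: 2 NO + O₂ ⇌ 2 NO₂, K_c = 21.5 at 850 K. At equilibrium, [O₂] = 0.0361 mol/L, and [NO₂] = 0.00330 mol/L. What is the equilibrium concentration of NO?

At equilibrium, K_c = [NO₂]² / ([NO]²·[O₂]) = 21.5.
(0.00330)² / (([NO])²·(0.0361)) = 21.5
[NO]² = 1.40×10⁻⁵ ⇒ [NO] = 0.00375 mol/L

[NO] = 0.00375 mol/L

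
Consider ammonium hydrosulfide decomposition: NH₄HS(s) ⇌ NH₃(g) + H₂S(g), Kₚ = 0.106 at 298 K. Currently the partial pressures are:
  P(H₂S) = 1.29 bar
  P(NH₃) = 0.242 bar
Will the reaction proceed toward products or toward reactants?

(NH₄HS is a pure solid — omitted from Qₚ.)
Qₚ = P(NH₃)·P(H₂S) = (0.242)·(1.29) = 0.312
Qₚ = 0.312 > Kₚ = 0.106, so the reverse reaction proceeds.

to the left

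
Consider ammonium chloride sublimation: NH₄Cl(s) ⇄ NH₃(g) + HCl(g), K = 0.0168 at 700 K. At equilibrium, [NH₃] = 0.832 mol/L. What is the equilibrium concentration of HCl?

[HCl] = 0.0202 mol/L

(NH₄Cl is a pure solid — omitted from K.)
At equilibrium, K = [NH₃]·[HCl] = 0.0168.
(0.832)·([HCl]) = 0.0168
[HCl] = 0.0202 mol/L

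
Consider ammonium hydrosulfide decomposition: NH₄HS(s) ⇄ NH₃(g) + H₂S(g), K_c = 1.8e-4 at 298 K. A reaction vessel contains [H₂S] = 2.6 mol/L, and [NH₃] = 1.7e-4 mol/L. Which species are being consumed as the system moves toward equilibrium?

NH₃, H₂S (products)

(NH₄HS is a pure solid — omitted from Q_c.)
Q_c = [NH₃]·[H₂S] = (1.7e-4)·(2.6) = 4.4e-4
Q_c = 4.4e-4 > K_c = 1.8e-4: net reverse reaction.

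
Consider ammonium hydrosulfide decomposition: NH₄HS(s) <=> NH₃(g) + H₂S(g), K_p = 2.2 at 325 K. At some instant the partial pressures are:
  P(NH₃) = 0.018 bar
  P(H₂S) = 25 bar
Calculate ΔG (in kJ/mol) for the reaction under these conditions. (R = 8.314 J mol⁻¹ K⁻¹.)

ΔG = -4.29 kJ/mol

(NH₄HS is a pure solid — omitted from Q_p.)
Q_p = P(NH₃)·P(H₂S) = (0.018)·(25) = 0.450
ΔG = RT ln(Q_p/K_p) = (8.314 J mol⁻¹ K⁻¹)(325 K) × ln(0.450/2.2)
   = (2.702 kJ/mol)(-1.587) = -4.29 kJ/mol
ΔG < 0, so the forward reaction is spontaneous (proceeds forward).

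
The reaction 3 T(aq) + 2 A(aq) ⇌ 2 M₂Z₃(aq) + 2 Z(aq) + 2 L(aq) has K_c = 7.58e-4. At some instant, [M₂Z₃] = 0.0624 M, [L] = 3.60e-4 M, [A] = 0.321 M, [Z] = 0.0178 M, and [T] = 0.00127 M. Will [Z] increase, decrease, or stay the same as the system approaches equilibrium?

Q_c = [M₂Z₃]²·[Z]²·[L]² / ([T]³·[A]²) = (0.0624)²·(0.0178)²·(3.60e-4)² / ((0.00127)³·(0.321)²) = 7.58e-4
Q_c = 7.58e-4 = K_c; the system is at equilibrium.

stay the same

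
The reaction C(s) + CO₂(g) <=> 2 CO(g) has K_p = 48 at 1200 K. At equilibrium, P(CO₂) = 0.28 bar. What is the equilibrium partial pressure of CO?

(C is a pure solid — omitted from K_p.)
At equilibrium, K_p = P(CO)² / P(CO₂) = 48.
(P(CO))² / (0.28) = 48
P(CO)² = 13.4 ⇒ P(CO) = 3.7 bar

P(CO) = 3.7 bar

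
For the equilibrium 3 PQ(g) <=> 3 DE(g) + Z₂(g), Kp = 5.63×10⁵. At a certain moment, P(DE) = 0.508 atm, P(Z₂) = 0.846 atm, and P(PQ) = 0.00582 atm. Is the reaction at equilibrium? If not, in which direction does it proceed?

at equilibrium

Qp = P(DE)³·P(Z₂) / P(PQ)³ = (0.508)³·(0.846) / (0.00582)³ = 5.63×10⁵
Qp = 5.63×10⁵ = Kp, so the system is already at equilibrium.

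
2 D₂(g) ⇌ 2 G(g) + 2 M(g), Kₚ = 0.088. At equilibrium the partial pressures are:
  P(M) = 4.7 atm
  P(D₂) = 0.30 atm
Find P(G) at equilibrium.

P(G) = 0.019 atm

At equilibrium, Kₚ = P(G)²·P(M)² / P(D₂)² = 0.088.
(P(G))²·(4.7)² / (0.30)² = 0.088
P(G)² = 3.59e-4 ⇒ P(G) = 0.019 atm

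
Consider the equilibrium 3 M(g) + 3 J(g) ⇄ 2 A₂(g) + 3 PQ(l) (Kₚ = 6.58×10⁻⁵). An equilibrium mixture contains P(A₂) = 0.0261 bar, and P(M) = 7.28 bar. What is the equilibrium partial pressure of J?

P(J) = 0.299 bar

(PQ is a pure liquid — omitted from Kₚ.)
At equilibrium, Kₚ = P(A₂)² / (P(M)³·P(J)³) = 6.58×10⁻⁵.
(0.0261)² / ((7.28)³·(P(J))³) = 6.58×10⁻⁵
P(J)³ = 0.0268 ⇒ P(J) = 0.299 bar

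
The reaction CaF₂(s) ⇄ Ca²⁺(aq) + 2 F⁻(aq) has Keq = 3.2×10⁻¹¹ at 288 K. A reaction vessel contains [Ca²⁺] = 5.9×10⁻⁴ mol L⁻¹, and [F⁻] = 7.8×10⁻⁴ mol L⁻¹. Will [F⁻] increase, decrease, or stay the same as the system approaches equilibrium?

decrease

(CaF₂ is a pure solid — omitted from Q.)
Q = [Ca²⁺]·[F⁻]² = (5.9×10⁻⁴)·(7.8×10⁻⁴)² = 3.6×10⁻¹⁰
Q = 3.6×10⁻¹⁰ > Keq = 3.2×10⁻¹¹: net reverse reaction.
F⁻ is a product, so it decreases.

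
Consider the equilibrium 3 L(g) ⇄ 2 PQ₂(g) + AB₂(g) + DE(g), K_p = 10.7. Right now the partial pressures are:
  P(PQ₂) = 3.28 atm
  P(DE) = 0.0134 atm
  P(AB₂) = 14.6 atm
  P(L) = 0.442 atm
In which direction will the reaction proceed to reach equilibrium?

reverse (toward reactants)

Q_p = P(PQ₂)²·P(AB₂)·P(DE) / P(L)³ = (3.28)²·(14.6)·(0.0134) / (0.442)³ = 24.4
Q_p = 24.4 > K_p = 10.7, so the reverse reaction proceeds.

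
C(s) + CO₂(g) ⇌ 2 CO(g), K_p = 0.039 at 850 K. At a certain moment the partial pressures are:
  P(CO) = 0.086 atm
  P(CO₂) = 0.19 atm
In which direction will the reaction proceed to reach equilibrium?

(C is a pure solid — omitted from Q_p.)
Q_p = P(CO)² / P(CO₂) = (0.086)² / (0.19) = 0.039
Q_p = 0.039 = K_p, so the system is already at equilibrium.

no net change (already at equilibrium)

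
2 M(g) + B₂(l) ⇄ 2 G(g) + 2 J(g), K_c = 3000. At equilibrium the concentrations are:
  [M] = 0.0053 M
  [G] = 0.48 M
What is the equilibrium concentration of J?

(B₂ is a pure liquid — omitted from K_c.)
At equilibrium, K_c = [G]²·[J]² / [M]² = 3000.
(0.48)²·([J])² / (0.0053)² = 3000
[J]² = 0.366 ⇒ [J] = 0.60 M

[J] = 0.60 M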